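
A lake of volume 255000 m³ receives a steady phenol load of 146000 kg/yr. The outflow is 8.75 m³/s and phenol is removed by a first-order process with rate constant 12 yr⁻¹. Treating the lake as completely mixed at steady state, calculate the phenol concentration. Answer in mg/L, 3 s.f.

0.523 mg/L

Outflow Q = 8.75 m³/s × 3.156e+07 s/yr = 2.761e+08 m³/yr.
Steady-state CSTR mass balance: W = Q·C + k·V·C, so C = W/(Q + kV).
Q + kV = 2.761e+08 + 12·255000 = 2.792e+08 m³/yr.
C = 146000/2.792e+08 = 0.0005229 kg/m³ = 0.5229 mg/L.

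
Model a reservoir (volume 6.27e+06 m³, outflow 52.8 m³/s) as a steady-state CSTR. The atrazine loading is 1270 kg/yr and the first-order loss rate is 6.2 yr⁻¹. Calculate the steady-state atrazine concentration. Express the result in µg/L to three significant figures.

0.745 µg/L

Outflow Q = 52.8 m³/s × 3.156e+07 s/yr = 1.666e+09 m³/yr.
Steady-state CSTR mass balance: W = Q·C + k·V·C, so C = W/(Q + kV).
Q + kV = 1.666e+09 + 6.2·6.27e+06 = 1.705e+09 m³/yr.
C = 1270/1.705e+09 = 7.448e-07 kg/m³ = 0.0007448 mg/L = 0.7448 µg/L.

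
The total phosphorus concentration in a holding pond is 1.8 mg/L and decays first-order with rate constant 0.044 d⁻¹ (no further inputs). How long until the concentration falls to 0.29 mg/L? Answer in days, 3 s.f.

41.5 d

t = ln(C₀/C)/k = ln(1.8/0.29)/0.044 = 1.826/0.044 = 41.49 d.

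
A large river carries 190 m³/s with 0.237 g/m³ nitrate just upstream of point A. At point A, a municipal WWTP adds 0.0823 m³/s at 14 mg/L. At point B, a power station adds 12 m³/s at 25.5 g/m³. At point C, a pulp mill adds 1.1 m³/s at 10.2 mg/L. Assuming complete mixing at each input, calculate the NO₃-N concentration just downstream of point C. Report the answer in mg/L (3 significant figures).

After input A: C = (190·0.237 + 0.0823·14) / 190.1 = 0.243 mg/L.
After input B: C = (190.1·0.243 + 12·25.5) / 202.1 = 1.743 mg/L.
After input C: C = (202.1·1.743 + 1.1·10.2) / 203.2 = 1.789 mg/L.

1.79 mg/L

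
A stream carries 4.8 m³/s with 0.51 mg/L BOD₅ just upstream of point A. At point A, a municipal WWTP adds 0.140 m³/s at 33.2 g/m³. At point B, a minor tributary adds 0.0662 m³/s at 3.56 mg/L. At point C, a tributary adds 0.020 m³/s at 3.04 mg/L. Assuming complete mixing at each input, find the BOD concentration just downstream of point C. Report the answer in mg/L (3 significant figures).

1.47 mg/L

After input A: C = (4.8·0.51 + 0.14·33.2) / 4.94 = 1.436 mg/L.
After input B: C = (4.94·1.436 + 0.0662·3.56) / 5.006 = 1.465 mg/L.
After input C: C = (5.006·1.465 + 0.02·3.04) / 5.026 = 1.471 mg/L.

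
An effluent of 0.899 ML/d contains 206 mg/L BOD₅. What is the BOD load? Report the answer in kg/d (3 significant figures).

185 kg/d

0.899 ML/d = 0.01041 m³/s.
Mass flux = Q·C = 0.01041 m³/s × 206 g/m³ = 2.143 g/s.
= 2.143 g/s × 86.4 = 185.2 kg/d.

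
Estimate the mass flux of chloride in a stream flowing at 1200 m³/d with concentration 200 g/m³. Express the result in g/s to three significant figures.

2.78 g/s

1200 m³/d = 0.01389 m³/s.
Mass flux = Q·C = 0.01389 m³/s × 200 g/m³ = 2.778 g/s.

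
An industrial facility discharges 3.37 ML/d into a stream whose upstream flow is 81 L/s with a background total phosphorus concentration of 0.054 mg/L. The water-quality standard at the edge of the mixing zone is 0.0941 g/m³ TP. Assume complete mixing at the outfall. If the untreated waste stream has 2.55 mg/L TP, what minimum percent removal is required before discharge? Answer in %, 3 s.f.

3.37 ML/d = 0.039 m³/s.
81 L/s = 0.081 m³/s.
Mass balance: 0.0941·0.12 = 0.039·Cₑ + 0.081·0.054.
Cₑ = (0.01129 − 0.004374) / 0.039 = 0.1774 mg/L.
Required removal = 1 − 0.1774/2.55 = 93.04 %.

93.0 %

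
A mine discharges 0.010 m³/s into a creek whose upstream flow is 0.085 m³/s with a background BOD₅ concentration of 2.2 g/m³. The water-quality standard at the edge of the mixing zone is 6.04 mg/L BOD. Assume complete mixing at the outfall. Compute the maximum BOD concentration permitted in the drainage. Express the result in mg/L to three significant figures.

Mass balance: 6.04·0.095 = 0.01·Cₑ + 0.085·2.2.
Cₑ = (0.5738 − 0.187) / 0.01 = 38.68 mg/L.

38.7 mg/L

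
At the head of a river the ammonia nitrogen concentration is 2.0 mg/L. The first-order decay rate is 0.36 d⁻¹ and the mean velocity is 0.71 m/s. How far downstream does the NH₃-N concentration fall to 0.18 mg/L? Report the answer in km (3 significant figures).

410 km

From C = C₀·e^(−kt), t = ln(C₀/C)/k = ln(2.0/0.18)/0.36 = 2.408/0.36 = 6.689 d.
Distance = v·t = 0.71 m/s × 5.779e+05 s = 4.103e+05 m = 410.3 km.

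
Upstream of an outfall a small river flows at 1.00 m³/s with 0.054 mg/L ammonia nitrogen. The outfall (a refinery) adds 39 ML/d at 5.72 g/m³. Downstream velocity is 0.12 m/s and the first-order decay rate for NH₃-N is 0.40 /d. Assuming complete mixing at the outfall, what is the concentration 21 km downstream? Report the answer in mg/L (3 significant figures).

0.808 mg/L

39 ML/d = 0.4514 m³/s.
After complete mixing, C₀ = (0.4514·5.72 + 1·0.054) / 1.451 = 1.816 mg/L.
Travel time t = 2.1e+04 m / 0.12 m/s = 1.75e+05 s = 2.025 d.
C = 1.816·exp(−0.40·2.025) = 1.816·0.4448 = 0.8078 mg/L.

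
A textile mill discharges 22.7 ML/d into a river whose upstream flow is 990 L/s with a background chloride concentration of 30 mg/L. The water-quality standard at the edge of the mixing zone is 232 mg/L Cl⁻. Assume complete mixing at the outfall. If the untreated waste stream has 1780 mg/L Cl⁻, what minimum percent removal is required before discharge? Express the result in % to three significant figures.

22.7 ML/d = 0.2627 m³/s.
990 L/s = 0.99 m³/s.
Mass balance: 232·1.253 = 0.2627·Cₑ + 0.99·30.
Cₑ = (290.6 − 29.7) / 0.2627 = 993.2 mg/L.
Required removal = 1 − 993.2/1780 = 44.2 %.

44.2 %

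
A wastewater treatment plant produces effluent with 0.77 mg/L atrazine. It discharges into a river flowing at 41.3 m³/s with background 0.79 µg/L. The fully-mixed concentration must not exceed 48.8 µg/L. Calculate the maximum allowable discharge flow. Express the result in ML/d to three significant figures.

0.79 µg/L = 0.00079 mg/L.
48.8 µg/L = 0.0488 mg/L.
Mass balance at complete mixing: C_std·(Q_w + Q_r) = Q_w·C_e + Q_r·C_b.
Rearranging, Q_w = Q_r·(C_std − C_b)/(C_e − C_std) = 41.3·(0.0488 − 0.00079) / (0.77 − 0.0488) = 2.749 m³/s.
= 237.5 ML/d.

238 ML/d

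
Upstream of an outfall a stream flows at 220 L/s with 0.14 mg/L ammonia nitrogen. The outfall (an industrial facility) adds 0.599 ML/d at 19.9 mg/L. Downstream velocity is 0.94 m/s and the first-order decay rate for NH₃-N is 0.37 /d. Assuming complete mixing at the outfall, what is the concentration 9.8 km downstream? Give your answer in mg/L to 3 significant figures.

0.711 mg/L

0.599 ML/d = 0.006933 m³/s.
220 L/s = 0.22 m³/s.
After complete mixing, C₀ = (0.006933·19.9 + 0.22·0.14) / 0.2269 = 0.7437 mg/L.
Travel time t = 9800 m / 0.94 m/s = 1.043e+04 s = 0.1207 d.
C = 0.7437·exp(−0.37·0.1207) = 0.7437·0.9563 = 0.7112 mg/L.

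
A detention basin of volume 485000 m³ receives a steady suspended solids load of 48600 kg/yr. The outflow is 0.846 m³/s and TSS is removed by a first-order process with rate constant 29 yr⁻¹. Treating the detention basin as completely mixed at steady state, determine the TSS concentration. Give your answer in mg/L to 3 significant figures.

Outflow Q = 0.846 m³/s × 3.156e+07 s/yr = 2.67e+07 m³/yr.
Steady-state CSTR mass balance: W = Q·C + k·V·C, so C = W/(Q + kV).
Q + kV = 2.67e+07 + 29·485000 = 4.076e+07 m³/yr.
C = 48600/4.076e+07 = 0.001192 kg/m³ = 1.192 mg/L.

1.19 mg/L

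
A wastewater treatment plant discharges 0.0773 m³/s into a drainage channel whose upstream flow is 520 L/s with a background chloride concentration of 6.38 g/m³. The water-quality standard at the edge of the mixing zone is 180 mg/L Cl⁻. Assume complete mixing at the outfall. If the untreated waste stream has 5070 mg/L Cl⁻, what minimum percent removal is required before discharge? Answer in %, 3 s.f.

520 L/s = 0.52 m³/s.
Mass balance: 180·0.5973 = 0.0773·Cₑ + 0.52·6.38.
Cₑ = (107.5 − 3.318) / 0.0773 = 1348 mg/L.
Required removal = 1 − 1348/5070 = 73.41 %.

73.4 %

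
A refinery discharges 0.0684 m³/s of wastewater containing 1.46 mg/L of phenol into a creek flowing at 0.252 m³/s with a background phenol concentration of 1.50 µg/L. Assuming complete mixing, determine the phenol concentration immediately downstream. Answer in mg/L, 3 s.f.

0.313 mg/L

1.50 µg/L = 0.0015 mg/L.
Flow-weighted mixing gives C = (0.0684·1.46 + 0.252·0.0015) / (0.0684 + 0.252) = 0.1002/0.3204 = 0.3129 mg/L.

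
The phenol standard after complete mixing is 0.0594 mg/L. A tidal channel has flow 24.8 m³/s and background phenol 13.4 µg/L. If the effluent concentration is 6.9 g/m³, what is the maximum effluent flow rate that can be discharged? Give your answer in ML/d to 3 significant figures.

13.4 µg/L = 0.0134 mg/L.
Mass balance at complete mixing: C_std·(Q_w + Q_r) = Q_w·C_e + Q_r·C_b.
Rearranging, Q_w = Q_r·(C_std − C_b)/(C_e − C_std) = 24.8·(0.0594 − 0.0134) / (6.9 − 0.0594) = 0.1668 m³/s.
= 14.41 ML/d.

14.4 ML/d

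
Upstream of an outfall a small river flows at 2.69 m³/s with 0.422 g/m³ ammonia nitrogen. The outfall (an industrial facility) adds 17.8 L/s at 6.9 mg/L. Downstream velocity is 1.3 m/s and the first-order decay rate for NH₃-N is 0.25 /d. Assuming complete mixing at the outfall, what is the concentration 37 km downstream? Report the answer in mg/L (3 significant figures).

0.428 mg/L

17.8 L/s = 0.0178 m³/s.
After complete mixing, C₀ = (0.0178·6.9 + 2.69·0.422) / 2.708 = 0.4646 mg/L.
Travel time t = 3.7e+04 m / 1.3 m/s = 2.846e+04 s = 0.3294 d.
C = 0.4646·exp(−0.25·0.3294) = 0.4646·0.9209 = 0.4279 mg/L.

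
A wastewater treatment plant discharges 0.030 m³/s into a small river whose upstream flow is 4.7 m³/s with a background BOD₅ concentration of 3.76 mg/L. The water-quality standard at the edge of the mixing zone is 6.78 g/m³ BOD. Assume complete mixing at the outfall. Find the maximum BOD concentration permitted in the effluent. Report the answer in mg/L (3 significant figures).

Mass balance: 6.78·4.73 = 0.03·Cₑ + 4.7·3.76.
Cₑ = (32.07 − 17.67) / 0.03 = 479.9 mg/L.

480 mg/L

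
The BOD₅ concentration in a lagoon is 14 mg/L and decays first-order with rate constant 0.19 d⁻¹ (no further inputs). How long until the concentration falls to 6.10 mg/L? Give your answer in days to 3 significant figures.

4.37 d

t = ln(C₀/C)/k = ln(14/6.10)/0.19 = 0.8308/0.19 = 4.372 d.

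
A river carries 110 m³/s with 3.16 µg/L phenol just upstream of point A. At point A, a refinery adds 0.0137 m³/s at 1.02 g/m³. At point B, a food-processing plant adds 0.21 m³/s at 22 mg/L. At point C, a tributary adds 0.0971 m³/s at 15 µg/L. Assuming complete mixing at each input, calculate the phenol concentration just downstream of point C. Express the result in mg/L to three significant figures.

0.0452 mg/L

3.16 µg/L = 0.00316 mg/L.
After input A: C = (110·0.00316 + 0.0137·1.02) / 110 = 0.003287 mg/L.
After input B: C = (110·0.003287 + 0.21·22) / 110.2 = 0.0452 mg/L.
15 µg/L = 0.015 mg/L.
After input C: C = (110.2·0.0452 + 0.0971·0.015) / 110.3 = 0.04517 mg/L.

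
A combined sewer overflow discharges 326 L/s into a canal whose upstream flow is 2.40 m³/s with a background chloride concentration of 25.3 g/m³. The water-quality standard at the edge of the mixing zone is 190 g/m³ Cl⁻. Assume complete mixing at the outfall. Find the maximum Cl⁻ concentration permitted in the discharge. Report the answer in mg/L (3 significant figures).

1400 mg/L

326 L/s = 0.326 m³/s.
Mass balance: 190·2.726 = 0.326·Cₑ + 2.4·25.3.
Cₑ = (517.9 − 60.72) / 0.326 = 1403 mg/L.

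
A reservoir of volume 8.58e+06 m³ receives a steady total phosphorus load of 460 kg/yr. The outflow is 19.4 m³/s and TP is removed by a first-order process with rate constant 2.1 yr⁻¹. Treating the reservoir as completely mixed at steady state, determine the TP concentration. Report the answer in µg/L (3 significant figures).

0.730 µg/L

Outflow Q = 19.4 m³/s × 3.156e+07 s/yr = 6.122e+08 m³/yr.
Steady-state CSTR mass balance: W = Q·C + k·V·C, so C = W/(Q + kV).
Q + kV = 6.122e+08 + 2.1·8.58e+06 = 6.302e+08 m³/yr.
C = 460/6.302e+08 = 7.299e-07 kg/m³ = 0.0007299 mg/L = 0.7299 µg/L.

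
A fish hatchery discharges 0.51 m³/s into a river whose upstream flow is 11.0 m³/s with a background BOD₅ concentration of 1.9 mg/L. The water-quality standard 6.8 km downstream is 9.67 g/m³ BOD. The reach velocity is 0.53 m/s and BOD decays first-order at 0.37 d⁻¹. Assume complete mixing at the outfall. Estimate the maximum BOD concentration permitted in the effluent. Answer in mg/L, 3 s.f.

Travel time to the compliance point: t = 6800/0.53 = 1.283e+04 s = 0.1485 d; decay factor exp(−0.37·0.1485) = 0.9465.
So the concentration just after mixing may be at most 9.67/0.9465 = 10.22 mg/L.
Mass balance: 10.22·11.51 = 0.51·Cₑ + 11·1.9.
Cₑ = (117.6 − 20.9) / 0.51 = 189.6 mg/L.

190 mg/L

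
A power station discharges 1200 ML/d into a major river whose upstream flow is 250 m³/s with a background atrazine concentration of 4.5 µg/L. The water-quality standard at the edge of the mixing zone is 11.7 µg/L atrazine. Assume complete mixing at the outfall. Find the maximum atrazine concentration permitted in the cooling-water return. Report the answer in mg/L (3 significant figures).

0.141 mg/L

1200 ML/d = 13.89 m³/s.
4.5 µg/L = 0.0045 mg/L.
11.7 µg/L = 0.0117 mg/L.
Mass balance: 0.0117·263.9 = 13.89·Cₑ + 250·0.0045.
Cₑ = (3.088 − 1.125) / 13.89 = 0.1413 mg/L.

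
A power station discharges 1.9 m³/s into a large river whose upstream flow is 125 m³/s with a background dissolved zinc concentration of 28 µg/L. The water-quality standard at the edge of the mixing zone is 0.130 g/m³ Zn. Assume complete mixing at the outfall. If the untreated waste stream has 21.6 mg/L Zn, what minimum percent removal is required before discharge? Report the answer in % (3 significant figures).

68.3 %

28 µg/L = 0.028 mg/L.
Mass balance: 0.13·126.9 = 1.9·Cₑ + 125·0.028.
Cₑ = (16.5 − 3.5) / 1.9 = 6.841 mg/L.
Required removal = 1 − 6.841/21.6 = 68.33 %.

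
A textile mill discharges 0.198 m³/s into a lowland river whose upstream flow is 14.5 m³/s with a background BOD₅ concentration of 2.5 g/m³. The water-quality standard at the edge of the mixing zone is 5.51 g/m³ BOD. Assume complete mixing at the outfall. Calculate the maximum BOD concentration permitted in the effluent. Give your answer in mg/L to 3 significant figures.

226 mg/L

Mass balance: 5.51·14.7 = 0.198·Cₑ + 14.5·2.5.
Cₑ = (80.99 − 36.25) / 0.198 = 225.9 mg/L.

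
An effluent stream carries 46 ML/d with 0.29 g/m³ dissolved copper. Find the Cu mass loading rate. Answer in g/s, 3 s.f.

46 ML/d = 0.5324 m³/s.
Mass flux = Q·C = 0.5324 m³/s × 0.29 g/m³ = 0.1544 g/s.

0.154 g/s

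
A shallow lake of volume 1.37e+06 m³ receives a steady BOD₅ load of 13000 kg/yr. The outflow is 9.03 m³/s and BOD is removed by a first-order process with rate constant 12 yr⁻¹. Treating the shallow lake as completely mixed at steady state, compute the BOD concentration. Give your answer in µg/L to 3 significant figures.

43.1 µg/L

Outflow Q = 9.03 m³/s × 3.156e+07 s/yr = 2.85e+08 m³/yr.
Steady-state CSTR mass balance: W = Q·C + k·V·C, so C = W/(Q + kV).
Q + kV = 2.85e+08 + 12·1.37e+06 = 3.014e+08 m³/yr.
C = 13000/3.014e+08 = 4.313e-05 kg/m³ = 0.04313 mg/L = 43.13 µg/L.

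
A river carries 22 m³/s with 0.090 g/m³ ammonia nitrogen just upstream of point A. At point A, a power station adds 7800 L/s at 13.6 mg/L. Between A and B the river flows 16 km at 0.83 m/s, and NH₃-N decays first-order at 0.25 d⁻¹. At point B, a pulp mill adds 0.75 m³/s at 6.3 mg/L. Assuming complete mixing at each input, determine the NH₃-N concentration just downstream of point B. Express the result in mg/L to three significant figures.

3.50 mg/L

7800 L/s = 7.8 m³/s.
After input A: C = (22·0.09 + 7.8·13.6) / 29.8 = 3.626 mg/L.
Over the 16 km reach to input B (t = 1.928e+04 s = 0.2231 d), decay gives C = 3.626·exp(−0.25·0.2231) = 3.429 mg/L.
After input B: C = (29.8·3.429 + 0.75·6.3) / 30.55 = 3.5 mg/L.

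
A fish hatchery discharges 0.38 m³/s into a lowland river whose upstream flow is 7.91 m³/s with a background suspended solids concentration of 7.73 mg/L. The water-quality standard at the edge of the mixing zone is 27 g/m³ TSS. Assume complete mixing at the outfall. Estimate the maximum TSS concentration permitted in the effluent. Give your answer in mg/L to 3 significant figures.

428 mg/L

Mass balance: 27·8.29 = 0.38·Cₑ + 7.91·7.73.
Cₑ = (223.8 − 61.14) / 0.38 = 428.1 mg/L.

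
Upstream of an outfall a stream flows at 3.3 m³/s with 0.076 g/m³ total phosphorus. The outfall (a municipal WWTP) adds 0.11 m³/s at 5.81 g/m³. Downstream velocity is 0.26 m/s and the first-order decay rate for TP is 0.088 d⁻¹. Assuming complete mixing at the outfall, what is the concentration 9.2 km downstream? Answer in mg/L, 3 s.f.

0.252 mg/L

After complete mixing, C₀ = (0.11·5.81 + 3.3·0.076) / 3.41 = 0.261 mg/L.
Travel time t = 9200 m / 0.26 m/s = 3.538e+04 s = 0.4095 d.
C = 0.261·exp(−0.088·0.4095) = 0.261·0.9646 = 0.2517 mg/L.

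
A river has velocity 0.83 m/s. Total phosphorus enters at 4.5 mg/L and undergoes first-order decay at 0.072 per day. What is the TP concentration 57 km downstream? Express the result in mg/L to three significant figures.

4.25 mg/L

Travel time t = 57 km / 0.83 m/s = 5.7e+04/0.83 = 6.867e+04 s = 0.7948 d.
First-order decay: C = 4.5·exp(−0.072·0.7948) = 4.5·0.9444 = 4.25 mg/L.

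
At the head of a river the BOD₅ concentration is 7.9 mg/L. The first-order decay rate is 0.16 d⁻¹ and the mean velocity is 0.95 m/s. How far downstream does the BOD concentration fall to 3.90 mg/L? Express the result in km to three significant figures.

From C = C₀·e^(−kt), t = ln(C₀/C)/k = ln(7.9/3.90)/0.16 = 0.7059/0.16 = 4.412 d.
Distance = v·t = 0.95 m/s × 3.812e+05 s = 3.621e+05 m = 362.1 km.

362 km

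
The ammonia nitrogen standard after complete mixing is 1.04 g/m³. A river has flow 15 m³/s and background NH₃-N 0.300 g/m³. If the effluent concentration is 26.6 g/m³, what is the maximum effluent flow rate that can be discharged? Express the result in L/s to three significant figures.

Mass balance at complete mixing: C_std·(Q_w + Q_r) = Q_w·C_e + Q_r·C_b.
Rearranging, Q_w = Q_r·(C_std − C_b)/(C_e − C_std) = 15·(1.04 − 0.3) / (26.6 − 1.04) = 0.4343 m³/s.
= 434.3 L/s.

434 L/s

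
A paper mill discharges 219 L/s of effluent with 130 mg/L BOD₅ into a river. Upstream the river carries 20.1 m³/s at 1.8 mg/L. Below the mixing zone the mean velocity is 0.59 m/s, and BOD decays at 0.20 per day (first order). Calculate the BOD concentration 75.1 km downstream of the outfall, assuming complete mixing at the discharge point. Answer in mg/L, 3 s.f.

219 L/s = 0.219 m³/s.
After complete mixing, C₀ = (0.219·130 + 20.1·1.8) / 20.32 = 3.182 mg/L.
Travel time t = 7.51e+04 m / 0.59 m/s = 1.273e+05 s = 1.473 d.
C = 3.182·exp(−0.20·1.473) = 3.182·0.7448 = 2.37 mg/L.

2.37 mg/L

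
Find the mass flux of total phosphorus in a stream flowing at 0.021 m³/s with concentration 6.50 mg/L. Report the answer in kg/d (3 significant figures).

Mass flux = Q·C = 0.021 m³/s × 6.5 g/m³ = 0.1365 g/s.
= 0.1365 g/s × 86.4 = 11.79 kg/d.

11.8 kg/d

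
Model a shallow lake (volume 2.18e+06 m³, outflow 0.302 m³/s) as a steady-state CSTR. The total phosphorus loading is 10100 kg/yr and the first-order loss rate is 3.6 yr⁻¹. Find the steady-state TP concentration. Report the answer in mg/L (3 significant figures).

0.581 mg/L

Outflow Q = 0.302 m³/s × 3.156e+07 s/yr = 9.53e+06 m³/yr.
Steady-state CSTR mass balance: W = Q·C + k·V·C, so C = W/(Q + kV).
Q + kV = 9.53e+06 + 3.6·2.18e+06 = 1.738e+07 m³/yr.
C = 10100/1.738e+07 = 0.0005812 kg/m³ = 0.5812 mg/L.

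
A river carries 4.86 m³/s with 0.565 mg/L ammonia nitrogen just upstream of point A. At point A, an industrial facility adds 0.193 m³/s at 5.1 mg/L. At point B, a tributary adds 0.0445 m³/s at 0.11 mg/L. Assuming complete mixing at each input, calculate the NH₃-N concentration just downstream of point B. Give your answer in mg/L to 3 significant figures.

After input A: C = (4.86·0.565 + 0.193·5.1) / 5.053 = 0.7382 mg/L.
After input B: C = (5.053·0.7382 + 0.0445·0.11) / 5.098 = 0.7327 mg/L.

0.733 mg/L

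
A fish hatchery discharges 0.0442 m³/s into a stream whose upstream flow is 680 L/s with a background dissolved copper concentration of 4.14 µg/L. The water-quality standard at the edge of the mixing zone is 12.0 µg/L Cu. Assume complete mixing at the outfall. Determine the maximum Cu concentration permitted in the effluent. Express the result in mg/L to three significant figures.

680 L/s = 0.68 m³/s.
4.14 µg/L = 0.00414 mg/L.
12.0 µg/L = 0.012 mg/L.
Mass balance: 0.012·0.7242 = 0.0442·Cₑ + 0.68·0.00414.
Cₑ = (0.00869 − 0.002815) / 0.0442 = 0.1329 mg/L.

0.133 mg/L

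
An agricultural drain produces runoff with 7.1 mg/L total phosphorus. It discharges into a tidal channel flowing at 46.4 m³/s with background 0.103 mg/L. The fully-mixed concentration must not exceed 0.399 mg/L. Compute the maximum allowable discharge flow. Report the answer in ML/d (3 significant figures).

Mass balance at complete mixing: C_std·(Q_w + Q_r) = Q_w·C_e + Q_r·C_b.
Rearranging, Q_w = Q_r·(C_std − C_b)/(C_e − C_std) = 46.4·(0.399 − 0.103) / (7.1 − 0.399) = 2.05 m³/s.
= 177.1 ML/d.

177 ML/d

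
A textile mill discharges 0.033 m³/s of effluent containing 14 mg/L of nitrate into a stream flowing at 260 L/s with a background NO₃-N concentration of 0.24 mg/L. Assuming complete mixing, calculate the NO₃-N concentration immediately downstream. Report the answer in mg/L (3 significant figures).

1.79 mg/L

260 L/s = 0.26 m³/s.
Conservation of mass across the mixing zone: C = (0.033·14 + 0.26·0.24) / (0.033 + 0.26) = 0.5244/0.293 = 1.79 mg/L.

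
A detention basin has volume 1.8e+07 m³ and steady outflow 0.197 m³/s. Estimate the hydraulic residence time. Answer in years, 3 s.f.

2.90 yr

Q = 0.197 m³/s × 3.156e+07 s/yr = 6.217e+06 m³/yr.
Hydraulic residence time τ = V/Q = 1.8e+07/6.217e+06 = 2.895 yr.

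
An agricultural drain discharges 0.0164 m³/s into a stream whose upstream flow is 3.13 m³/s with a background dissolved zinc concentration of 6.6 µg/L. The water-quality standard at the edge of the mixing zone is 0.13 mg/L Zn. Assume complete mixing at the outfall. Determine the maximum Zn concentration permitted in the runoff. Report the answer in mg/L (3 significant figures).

23.7 mg/L

6.6 µg/L = 0.0066 mg/L.
Mass balance: 0.13·3.146 = 0.0164·Cₑ + 3.13·0.0066.
Cₑ = (0.409 − 0.02066) / 0.0164 = 23.68 mg/L.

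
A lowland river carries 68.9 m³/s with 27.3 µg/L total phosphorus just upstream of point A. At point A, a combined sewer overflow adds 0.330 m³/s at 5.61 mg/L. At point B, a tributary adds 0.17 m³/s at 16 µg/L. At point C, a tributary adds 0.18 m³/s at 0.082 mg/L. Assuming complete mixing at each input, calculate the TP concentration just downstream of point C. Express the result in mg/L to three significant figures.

0.0539 mg/L

27.3 µg/L = 0.0273 mg/L.
After input A: C = (68.9·0.0273 + 0.33·5.61) / 69.23 = 0.05391 mg/L.
16 µg/L = 0.016 mg/L.
After input B: C = (69.23·0.05391 + 0.17·0.016) / 69.4 = 0.05382 mg/L.
After input C: C = (69.4·0.05382 + 0.18·0.082) / 69.58 = 0.05389 mg/L.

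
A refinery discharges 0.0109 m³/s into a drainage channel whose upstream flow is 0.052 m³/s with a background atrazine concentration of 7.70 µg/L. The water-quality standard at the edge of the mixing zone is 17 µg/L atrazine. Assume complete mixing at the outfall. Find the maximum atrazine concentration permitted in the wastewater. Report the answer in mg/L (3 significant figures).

7.70 µg/L = 0.0077 mg/L.
17 µg/L = 0.017 mg/L.
Mass balance: 0.017·0.0629 = 0.0109·Cₑ + 0.052·0.0077.
Cₑ = (0.001069 − 0.0004004) / 0.0109 = 0.06137 mg/L.

0.0614 mg/L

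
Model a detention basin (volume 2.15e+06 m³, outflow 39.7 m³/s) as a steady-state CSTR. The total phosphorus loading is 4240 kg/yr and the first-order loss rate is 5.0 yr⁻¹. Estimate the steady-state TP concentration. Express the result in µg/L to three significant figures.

Outflow Q = 39.7 m³/s × 3.156e+07 s/yr = 1.253e+09 m³/yr.
Steady-state CSTR mass balance: W = Q·C + k·V·C, so C = W/(Q + kV).
Q + kV = 1.253e+09 + 5.0·2.15e+06 = 1.264e+09 m³/yr.
C = 4240/1.264e+09 = 3.356e-06 kg/m³ = 0.003356 mg/L = 3.356 µg/L.

3.36 µg/L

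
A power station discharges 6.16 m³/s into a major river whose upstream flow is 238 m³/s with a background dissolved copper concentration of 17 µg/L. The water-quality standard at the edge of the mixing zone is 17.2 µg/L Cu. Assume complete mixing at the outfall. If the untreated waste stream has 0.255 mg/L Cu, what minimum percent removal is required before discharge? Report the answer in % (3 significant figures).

90.2 %

17 µg/L = 0.017 mg/L.
17.2 µg/L = 0.0172 mg/L.
Mass balance: 0.0172·244.2 = 6.16·Cₑ + 238·0.017.
Cₑ = (4.2 − 4.046) / 6.16 = 0.02493 mg/L.
Required removal = 1 − 0.02493/0.255 = 90.22 %.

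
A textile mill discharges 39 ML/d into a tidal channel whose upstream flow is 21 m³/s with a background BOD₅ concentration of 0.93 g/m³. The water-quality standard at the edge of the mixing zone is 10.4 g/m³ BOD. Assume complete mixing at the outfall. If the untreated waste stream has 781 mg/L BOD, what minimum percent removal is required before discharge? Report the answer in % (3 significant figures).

39 ML/d = 0.4514 m³/s.
Mass balance: 10.4·21.45 = 0.4514·Cₑ + 21·0.93.
Cₑ = (223.1 − 19.53) / 0.4514 = 451 mg/L.
Required removal = 1 − 451/781 = 42.26 %.

42.3 %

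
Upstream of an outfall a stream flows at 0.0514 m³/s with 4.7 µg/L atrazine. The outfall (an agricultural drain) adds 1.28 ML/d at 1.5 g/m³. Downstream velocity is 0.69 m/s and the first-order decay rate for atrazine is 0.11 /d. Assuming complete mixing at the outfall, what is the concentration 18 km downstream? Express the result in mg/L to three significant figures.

0.328 mg/L

1.28 ML/d = 0.01481 m³/s.
4.7 µg/L = 0.0047 mg/L.
After complete mixing, C₀ = (0.01481·1.5 + 0.0514·0.0047) / 0.06621 = 0.3393 mg/L.
Travel time t = 1.8e+04 m / 0.69 m/s = 2.609e+04 s = 0.3019 d.
C = 0.3393·exp(−0.11·0.3019) = 0.3393·0.9673 = 0.3282 mg/L.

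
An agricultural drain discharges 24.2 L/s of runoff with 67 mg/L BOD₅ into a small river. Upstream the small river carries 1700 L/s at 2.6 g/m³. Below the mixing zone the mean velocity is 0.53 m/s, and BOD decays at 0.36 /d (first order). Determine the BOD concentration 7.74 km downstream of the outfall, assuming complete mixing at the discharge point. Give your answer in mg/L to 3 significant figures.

24.2 L/s = 0.0242 m³/s.
1700 L/s = 1.7 m³/s.
After complete mixing, C₀ = (0.0242·67 + 1.7·2.6) / 1.724 = 3.504 mg/L.
Travel time t = 7740 m / 0.53 m/s = 1.46e+04 s = 0.169 d.
C = 3.504·exp(−0.36·0.169) = 3.504·0.941 = 3.297 mg/L.

3.30 mg/L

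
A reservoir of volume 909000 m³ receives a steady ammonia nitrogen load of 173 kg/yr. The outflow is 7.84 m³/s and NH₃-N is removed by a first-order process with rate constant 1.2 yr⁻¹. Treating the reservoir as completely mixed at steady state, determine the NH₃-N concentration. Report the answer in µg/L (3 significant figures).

Outflow Q = 7.84 m³/s × 3.156e+07 s/yr = 2.474e+08 m³/yr.
Steady-state CSTR mass balance: W = Q·C + k·V·C, so C = W/(Q + kV).
Q + kV = 2.474e+08 + 1.2·909000 = 2.485e+08 m³/yr.
C = 173/2.485e+08 = 6.962e-07 kg/m³ = 0.0006962 mg/L = 0.6962 µg/L.

0.696 µg/L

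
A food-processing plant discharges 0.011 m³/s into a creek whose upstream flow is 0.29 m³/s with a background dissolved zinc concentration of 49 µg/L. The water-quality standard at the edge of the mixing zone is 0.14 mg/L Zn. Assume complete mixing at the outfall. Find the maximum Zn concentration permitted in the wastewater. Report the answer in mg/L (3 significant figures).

2.54 mg/L

49 µg/L = 0.049 mg/L.
Mass balance: 0.14·0.301 = 0.011·Cₑ + 0.29·0.049.
Cₑ = (0.04214 − 0.01421) / 0.011 = 2.539 mg/L.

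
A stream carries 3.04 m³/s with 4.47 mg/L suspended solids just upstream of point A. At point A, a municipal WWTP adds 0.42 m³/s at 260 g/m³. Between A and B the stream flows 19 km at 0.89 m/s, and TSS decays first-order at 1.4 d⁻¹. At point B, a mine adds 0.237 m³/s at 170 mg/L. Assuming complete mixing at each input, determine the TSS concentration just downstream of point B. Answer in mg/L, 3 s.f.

34.4 mg/L

After input A: C = (3.04·4.47 + 0.42·260) / 3.46 = 35.49 mg/L.
Over the 19 km reach to input B (t = 2.135e+04 s = 0.2471 d), decay gives C = 35.49·exp(−1.4·0.2471) = 25.11 mg/L.
After input B: C = (3.46·25.11 + 0.237·170) / 3.697 = 34.4 mg/L.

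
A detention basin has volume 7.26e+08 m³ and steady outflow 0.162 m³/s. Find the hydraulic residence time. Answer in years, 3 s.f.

142 yr

Q = 0.162 m³/s × 3.156e+07 s/yr = 5.112e+06 m³/yr.
Hydraulic residence time τ = V/Q = 7.26e+08/5.112e+06 = 142 yr.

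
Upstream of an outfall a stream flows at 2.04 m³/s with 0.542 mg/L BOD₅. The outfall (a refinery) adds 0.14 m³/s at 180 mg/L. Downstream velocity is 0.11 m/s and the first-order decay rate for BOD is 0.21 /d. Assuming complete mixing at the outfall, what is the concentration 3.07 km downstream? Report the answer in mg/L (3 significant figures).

After complete mixing, C₀ = (0.14·180 + 2.04·0.542) / 2.18 = 12.07 mg/L.
Travel time t = 3070 m / 0.11 m/s = 2.791e+04 s = 0.323 d.
C = 12.07·exp(−0.21·0.323) = 12.07·0.9344 = 11.28 mg/L.

11.3 mg/L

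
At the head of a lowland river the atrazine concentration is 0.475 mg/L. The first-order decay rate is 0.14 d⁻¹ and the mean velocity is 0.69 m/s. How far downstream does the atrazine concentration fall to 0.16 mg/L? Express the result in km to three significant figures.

From C = C₀·e^(−kt), t = ln(C₀/C)/k = ln(0.475/0.16)/0.14 = 1.088/0.14 = 7.772 d.
Distance = v·t = 0.69 m/s × 6.715e+05 s = 4.634e+05 m = 463.4 km.

463 km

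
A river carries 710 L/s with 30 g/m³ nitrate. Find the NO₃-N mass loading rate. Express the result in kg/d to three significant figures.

710 L/s = 0.71 m³/s.
Mass flux = Q·C = 0.71 m³/s × 30 g/m³ = 21.3 g/s.
= 21.3 g/s × 86.4 = 1840 kg/d.

1840 kg/d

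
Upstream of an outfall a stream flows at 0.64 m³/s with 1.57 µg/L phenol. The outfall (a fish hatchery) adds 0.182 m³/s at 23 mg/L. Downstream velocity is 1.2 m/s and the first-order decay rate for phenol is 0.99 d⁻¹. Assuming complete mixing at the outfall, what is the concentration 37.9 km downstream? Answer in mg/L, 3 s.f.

1.57 µg/L = 0.00157 mg/L.
After complete mixing, C₀ = (0.182·23 + 0.64·0.00157) / 0.822 = 5.094 mg/L.
Travel time t = 3.79e+04 m / 1.2 m/s = 3.158e+04 s = 0.3655 d.
C = 5.094·exp(−0.99·0.3655) = 5.094·0.6964 = 3.547 mg/L.

3.55 mg/L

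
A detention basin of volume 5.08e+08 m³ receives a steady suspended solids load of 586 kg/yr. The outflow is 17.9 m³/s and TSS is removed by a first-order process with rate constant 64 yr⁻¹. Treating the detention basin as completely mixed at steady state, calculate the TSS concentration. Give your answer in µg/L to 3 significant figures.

Outflow Q = 17.9 m³/s × 3.156e+07 s/yr = 5.649e+08 m³/yr.
Steady-state CSTR mass balance: W = Q·C + k·V·C, so C = W/(Q + kV).
Q + kV = 5.649e+08 + 64·5.08e+08 = 3.308e+10 m³/yr.
C = 586/3.308e+10 = 1.772e-08 kg/m³ = 1.772e-05 mg/L = 0.01772 µg/L.

0.0177 µg/L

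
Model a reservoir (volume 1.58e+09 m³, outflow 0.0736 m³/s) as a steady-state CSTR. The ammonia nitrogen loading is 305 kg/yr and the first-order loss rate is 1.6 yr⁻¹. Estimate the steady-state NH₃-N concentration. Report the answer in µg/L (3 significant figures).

0.121 µg/L

Outflow Q = 0.0736 m³/s × 3.156e+07 s/yr = 2.323e+06 m³/yr.
Steady-state CSTR mass balance: W = Q·C + k·V·C, so C = W/(Q + kV).
Q + kV = 2.323e+06 + 1.6·1.58e+09 = 2.53e+09 m³/yr.
C = 305/2.53e+09 = 1.205e-07 kg/m³ = 0.0001205 mg/L = 0.1205 µg/L.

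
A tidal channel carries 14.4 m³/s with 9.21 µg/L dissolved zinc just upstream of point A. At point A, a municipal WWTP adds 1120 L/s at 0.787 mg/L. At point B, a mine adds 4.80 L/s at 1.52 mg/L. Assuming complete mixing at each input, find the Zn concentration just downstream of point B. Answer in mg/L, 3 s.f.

9.21 µg/L = 0.00921 mg/L.
1120 L/s = 1.12 m³/s.
After input A: C = (14.4·0.00921 + 1.12·0.787) / 15.52 = 0.06534 mg/L.
4.80 L/s = 0.0048 m³/s.
After input B: C = (15.52·0.06534 + 0.0048·1.52) / 15.52 = 0.06579 mg/L.

0.0658 mg/L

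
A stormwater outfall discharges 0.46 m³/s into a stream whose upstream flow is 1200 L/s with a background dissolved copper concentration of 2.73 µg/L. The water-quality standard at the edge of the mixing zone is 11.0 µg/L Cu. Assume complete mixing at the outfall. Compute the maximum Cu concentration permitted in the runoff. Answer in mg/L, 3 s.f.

1200 L/s = 1.2 m³/s.
2.73 µg/L = 0.00273 mg/L.
11.0 µg/L = 0.011 mg/L.
Mass balance: 0.011·1.66 = 0.46·Cₑ + 1.2·0.00273.
Cₑ = (0.01826 − 0.003276) / 0.46 = 0.03257 mg/L.

0.0326 mg/L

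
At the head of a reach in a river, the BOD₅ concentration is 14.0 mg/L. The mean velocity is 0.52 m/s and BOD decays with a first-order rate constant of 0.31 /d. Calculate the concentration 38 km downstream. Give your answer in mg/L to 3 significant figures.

10.8 mg/L

Travel time t = 38 km / 0.52 m/s = 3.8e+04/0.52 = 7.308e+04 s = 0.8458 d.
First-order decay: C = 14.0·exp(−0.31·0.8458) = 14.0·0.7694 = 10.77 mg/L.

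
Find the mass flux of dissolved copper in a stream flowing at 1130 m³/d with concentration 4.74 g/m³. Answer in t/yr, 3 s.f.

1130 m³/d = 0.01308 m³/s.
Mass flux = Q·C = 0.01308 m³/s × 4.74 g/m³ = 0.06199 g/s.
= 0.06199 g/s × 31.56 = 1.956 t/yr.

1.96 t/yr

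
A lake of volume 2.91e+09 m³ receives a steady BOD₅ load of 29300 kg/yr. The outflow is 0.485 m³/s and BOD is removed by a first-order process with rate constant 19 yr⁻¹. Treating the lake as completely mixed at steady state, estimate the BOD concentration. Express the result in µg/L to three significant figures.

Outflow Q = 0.485 m³/s × 3.156e+07 s/yr = 1.531e+07 m³/yr.
Steady-state CSTR mass balance: W = Q·C + k·V·C, so C = W/(Q + kV).
Q + kV = 1.531e+07 + 19·2.91e+09 = 5.531e+10 m³/yr.
C = 29300/5.531e+10 = 5.298e-07 kg/m³ = 0.0005298 mg/L = 0.5298 µg/L.

0.530 µg/L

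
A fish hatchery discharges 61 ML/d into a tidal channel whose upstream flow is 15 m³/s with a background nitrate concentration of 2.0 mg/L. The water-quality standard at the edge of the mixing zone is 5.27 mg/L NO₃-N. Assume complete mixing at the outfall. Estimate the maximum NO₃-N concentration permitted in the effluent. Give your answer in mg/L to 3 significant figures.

61 ML/d = 0.706 m³/s.
Mass balance: 5.27·15.71 = 0.706·Cₑ + 15·2.
Cₑ = (82.77 − 30) / 0.706 = 74.74 mg/L.

74.7 mg/L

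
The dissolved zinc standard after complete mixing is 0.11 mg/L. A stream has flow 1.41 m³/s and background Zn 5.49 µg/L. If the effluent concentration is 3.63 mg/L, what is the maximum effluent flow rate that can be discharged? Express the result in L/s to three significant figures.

41.9 L/s

5.49 µg/L = 0.00549 mg/L.
Mass balance at complete mixing: C_std·(Q_w + Q_r) = Q_w·C_e + Q_r·C_b.
Rearranging, Q_w = Q_r·(C_std − C_b)/(C_e − C_std) = 1.41·(0.11 − 0.00549) / (3.63 − 0.11) = 0.04186 m³/s.
= 41.86 L/s.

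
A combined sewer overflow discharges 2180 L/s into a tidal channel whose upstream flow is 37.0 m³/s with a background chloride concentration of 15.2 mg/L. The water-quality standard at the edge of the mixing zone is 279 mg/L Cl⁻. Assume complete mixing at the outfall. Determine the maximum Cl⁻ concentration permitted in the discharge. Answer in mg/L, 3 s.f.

4760 mg/L

2180 L/s = 2.18 m³/s.
Mass balance: 279·39.18 = 2.18·Cₑ + 37·15.2.
Cₑ = (1.093e+04 − 562.4) / 2.18 = 4756 mg/L.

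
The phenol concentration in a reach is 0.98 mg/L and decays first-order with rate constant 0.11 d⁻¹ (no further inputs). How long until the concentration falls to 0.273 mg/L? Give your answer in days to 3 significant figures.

t = ln(C₀/C)/k = ln(0.98/0.273)/0.11 = 1.278/0.11 = 11.62 d.

11.6 d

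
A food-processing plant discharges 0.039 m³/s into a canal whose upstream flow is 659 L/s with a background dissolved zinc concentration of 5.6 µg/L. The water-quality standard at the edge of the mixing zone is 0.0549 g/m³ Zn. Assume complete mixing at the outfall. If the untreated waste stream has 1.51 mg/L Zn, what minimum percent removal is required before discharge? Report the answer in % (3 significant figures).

659 L/s = 0.659 m³/s.
5.6 µg/L = 0.0056 mg/L.
Mass balance: 0.0549·0.698 = 0.039·Cₑ + 0.659·0.0056.
Cₑ = (0.03832 − 0.00369) / 0.039 = 0.8879 mg/L.
Required removal = 1 − 0.8879/1.51 = 41.2 %.

41.2 %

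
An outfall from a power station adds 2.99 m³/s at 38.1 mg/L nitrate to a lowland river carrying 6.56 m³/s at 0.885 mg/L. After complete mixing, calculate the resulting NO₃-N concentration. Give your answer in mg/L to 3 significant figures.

12.5 mg/L

By mass balance at complete mixing, C = (2.99·38.1 + 6.56·0.885) / (2.99 + 6.56) = 119.7/9.55 = 12.54 mg/L.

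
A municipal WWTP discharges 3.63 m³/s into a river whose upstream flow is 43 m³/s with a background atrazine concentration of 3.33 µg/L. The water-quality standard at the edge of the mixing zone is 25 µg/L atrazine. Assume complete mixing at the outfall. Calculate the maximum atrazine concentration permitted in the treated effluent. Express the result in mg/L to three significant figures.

0.282 mg/L

3.33 µg/L = 0.00333 mg/L.
25 µg/L = 0.025 mg/L.
Mass balance: 0.025·46.63 = 3.63·Cₑ + 43·0.00333.
Cₑ = (1.166 − 0.1432) / 3.63 = 0.2817 mg/L.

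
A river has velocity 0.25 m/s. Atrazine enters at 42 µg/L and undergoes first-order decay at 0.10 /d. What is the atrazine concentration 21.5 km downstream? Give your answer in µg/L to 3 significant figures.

Travel time t = 21.5 km / 0.25 m/s = 2.15e+04/0.25 = 8.6e+04 s = 0.9954 d.
First-order decay: C = 42·exp(−0.10·0.9954) = 42·0.9053 = 38.02 µg/L.

38.0 µg/L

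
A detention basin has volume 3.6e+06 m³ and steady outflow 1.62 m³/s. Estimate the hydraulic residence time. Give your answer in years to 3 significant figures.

Q = 1.62 m³/s × 3.156e+07 s/yr = 5.112e+07 m³/yr.
Hydraulic residence time τ = V/Q = 3.6e+06/5.112e+07 = 0.07042 yr.

0.0704 yr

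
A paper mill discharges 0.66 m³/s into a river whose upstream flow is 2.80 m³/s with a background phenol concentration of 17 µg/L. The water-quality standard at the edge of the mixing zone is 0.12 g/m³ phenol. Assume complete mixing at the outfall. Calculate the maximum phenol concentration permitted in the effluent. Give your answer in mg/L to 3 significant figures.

0.557 mg/L

17 µg/L = 0.017 mg/L.
Mass balance: 0.12·3.46 = 0.66·Cₑ + 2.8·0.017.
Cₑ = (0.4152 − 0.0476) / 0.66 = 0.557 mg/L.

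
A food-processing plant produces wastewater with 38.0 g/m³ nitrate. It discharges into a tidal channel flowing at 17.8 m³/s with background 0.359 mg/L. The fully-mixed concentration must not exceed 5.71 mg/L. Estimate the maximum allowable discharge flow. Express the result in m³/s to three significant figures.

Mass balance at complete mixing: C_std·(Q_w + Q_r) = Q_w·C_e + Q_r·C_b.
Rearranging, Q_w = Q_r·(C_std − C_b)/(C_e − C_std) = 17.8·(5.71 − 0.359) / (38 − 5.71) = 2.95 m³/s.

2.95 m³/s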